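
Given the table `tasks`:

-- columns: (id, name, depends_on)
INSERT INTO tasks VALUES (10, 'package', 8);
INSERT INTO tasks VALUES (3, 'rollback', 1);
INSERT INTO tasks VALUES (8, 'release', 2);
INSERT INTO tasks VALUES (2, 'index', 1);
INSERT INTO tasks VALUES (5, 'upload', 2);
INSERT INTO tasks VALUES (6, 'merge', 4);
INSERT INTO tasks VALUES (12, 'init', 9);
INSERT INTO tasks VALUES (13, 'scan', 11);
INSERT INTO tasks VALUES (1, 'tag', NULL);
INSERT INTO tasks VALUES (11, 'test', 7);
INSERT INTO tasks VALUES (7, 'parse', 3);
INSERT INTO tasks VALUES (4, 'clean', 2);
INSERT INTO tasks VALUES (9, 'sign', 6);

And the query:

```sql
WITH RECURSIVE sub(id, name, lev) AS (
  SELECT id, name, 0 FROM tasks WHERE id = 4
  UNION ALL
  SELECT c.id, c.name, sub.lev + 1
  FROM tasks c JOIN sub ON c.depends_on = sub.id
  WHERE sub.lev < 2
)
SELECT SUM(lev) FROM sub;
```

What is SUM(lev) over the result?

3

Base: id=4 (clean) at lev 0.
Iteration 1: rows with depends_on in {4} -> merge (id 6, lev 1).
Iteration 2: rows with depends_on in {6} -> sign (id 9, lev 2).
Iteration 3: lev < 2 fails for all current rows; recursion stops.
SUM(lev) = 0 + 1 + 2 = 3.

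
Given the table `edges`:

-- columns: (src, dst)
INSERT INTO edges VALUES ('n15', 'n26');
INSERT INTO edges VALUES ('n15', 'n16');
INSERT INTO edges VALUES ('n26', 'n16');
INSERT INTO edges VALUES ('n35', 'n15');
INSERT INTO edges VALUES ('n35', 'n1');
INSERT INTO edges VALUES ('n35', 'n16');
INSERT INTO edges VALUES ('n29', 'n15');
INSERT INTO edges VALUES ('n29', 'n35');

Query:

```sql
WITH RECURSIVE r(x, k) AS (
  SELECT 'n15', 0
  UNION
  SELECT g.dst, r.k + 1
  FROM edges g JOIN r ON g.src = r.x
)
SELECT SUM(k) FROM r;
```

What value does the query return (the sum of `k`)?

4

Base: (n15, k=0).
Iteration 1: edges from {n15} -> (n16, k=1), (n26, k=1).
Iteration 2: edges from {n16,n26} -> (n16, k=2).
Iteration 3: no outgoing edges from {n16}; recursion stops.
SUM(k) = 0 + 1 + 1 + 2 = 4.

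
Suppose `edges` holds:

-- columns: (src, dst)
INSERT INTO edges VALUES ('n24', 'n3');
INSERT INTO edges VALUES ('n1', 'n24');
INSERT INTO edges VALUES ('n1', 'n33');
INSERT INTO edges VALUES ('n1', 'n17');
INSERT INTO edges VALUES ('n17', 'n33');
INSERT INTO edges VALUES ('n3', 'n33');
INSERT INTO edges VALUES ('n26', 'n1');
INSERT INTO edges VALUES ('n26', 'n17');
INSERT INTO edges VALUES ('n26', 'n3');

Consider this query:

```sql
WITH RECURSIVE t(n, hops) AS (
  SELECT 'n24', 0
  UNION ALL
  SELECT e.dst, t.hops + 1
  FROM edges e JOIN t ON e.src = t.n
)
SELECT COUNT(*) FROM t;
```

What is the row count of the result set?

3

Base: (n24, hops=0).
Iteration 1: edges from {n24} -> (n3, hops=1).
Iteration 2: edges from {n3} -> (n33, hops=2).
Iteration 3: no outgoing edges from {n33}; recursion stops.
Total rows emitted: 3.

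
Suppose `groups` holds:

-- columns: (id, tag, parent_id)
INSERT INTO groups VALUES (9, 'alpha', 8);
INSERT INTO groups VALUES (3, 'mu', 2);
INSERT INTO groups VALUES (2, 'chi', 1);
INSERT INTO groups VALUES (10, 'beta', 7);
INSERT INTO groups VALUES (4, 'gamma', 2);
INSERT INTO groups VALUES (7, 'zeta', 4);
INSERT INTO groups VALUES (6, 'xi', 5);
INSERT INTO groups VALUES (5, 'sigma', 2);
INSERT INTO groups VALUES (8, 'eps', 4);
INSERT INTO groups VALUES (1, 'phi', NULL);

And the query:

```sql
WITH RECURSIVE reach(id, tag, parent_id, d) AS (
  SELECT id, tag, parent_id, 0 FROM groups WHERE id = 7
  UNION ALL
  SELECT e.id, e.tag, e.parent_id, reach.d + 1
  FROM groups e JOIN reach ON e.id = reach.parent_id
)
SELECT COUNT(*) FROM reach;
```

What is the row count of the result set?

Base: id=7 (zeta), parent_id=4, d 0.
Iteration 1: join on id=4 -> gamma (id 4, parent_id=2, d 1).
Iteration 2: join on id=2 -> chi (id 2, parent_id=1, d 2).
Iteration 3: join on id=1 -> phi (id 1, parent_id=NULL, d 3).
Iteration 4: parent_id is NULL; no match; recursion stops.
Total rows emitted: 4.

4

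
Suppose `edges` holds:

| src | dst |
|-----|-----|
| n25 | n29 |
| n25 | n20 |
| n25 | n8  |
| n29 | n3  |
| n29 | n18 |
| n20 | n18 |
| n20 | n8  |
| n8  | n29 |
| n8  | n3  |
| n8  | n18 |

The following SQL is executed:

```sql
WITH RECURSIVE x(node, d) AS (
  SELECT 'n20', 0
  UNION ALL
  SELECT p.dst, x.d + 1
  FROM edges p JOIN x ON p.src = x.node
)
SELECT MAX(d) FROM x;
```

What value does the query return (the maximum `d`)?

Base: (n20, d=0).
Iteration 1: edges from {n20} -> (n18, d=1), (n8, d=1).
Iteration 2: edges from {n18,n8} -> (n18, d=2), (n29, d=2), (n3, d=2).
Iteration 3: edges from {n18,n29,n3} -> (n18, d=3), (n3, d=3).
Iteration 4: no outgoing edges from {n18,n3}; recursion stops.
d values: 0, 1, 1, 2, 2, 2, 3, 3; the maximum is 3.

3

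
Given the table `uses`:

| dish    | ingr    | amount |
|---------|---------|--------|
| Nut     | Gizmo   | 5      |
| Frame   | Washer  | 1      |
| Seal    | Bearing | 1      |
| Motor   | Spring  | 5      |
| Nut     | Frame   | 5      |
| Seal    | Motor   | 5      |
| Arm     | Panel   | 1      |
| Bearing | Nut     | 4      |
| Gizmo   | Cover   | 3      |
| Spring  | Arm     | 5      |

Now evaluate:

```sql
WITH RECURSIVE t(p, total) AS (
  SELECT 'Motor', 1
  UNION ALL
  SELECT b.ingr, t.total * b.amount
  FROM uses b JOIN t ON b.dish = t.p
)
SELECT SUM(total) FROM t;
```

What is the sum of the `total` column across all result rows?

Base: (Motor, total=1).
Iteration 1: components of {Motor} -> Spring = 1*5 = 5.
Iteration 2: components of {Spring} -> Arm = 5*5 = 25.
Iteration 3: components of {Arm} -> Panel = 25*1 = 25.
Iteration 4: no further components; recursion stops.
SUM(total) = 1 + 5 + 25 + 25 = 56.

56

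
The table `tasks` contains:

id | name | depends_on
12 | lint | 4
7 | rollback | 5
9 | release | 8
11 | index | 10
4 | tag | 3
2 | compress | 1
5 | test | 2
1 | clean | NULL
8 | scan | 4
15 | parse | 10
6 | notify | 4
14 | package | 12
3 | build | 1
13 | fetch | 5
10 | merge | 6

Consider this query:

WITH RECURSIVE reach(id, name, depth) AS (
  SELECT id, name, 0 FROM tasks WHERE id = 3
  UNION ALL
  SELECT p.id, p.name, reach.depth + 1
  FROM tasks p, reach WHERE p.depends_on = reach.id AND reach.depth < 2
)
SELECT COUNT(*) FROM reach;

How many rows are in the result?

Base: id=3 (build) at depth 0.
Iteration 1: rows with depends_on in {3} -> tag (id 4, depth 1).
Iteration 2: rows with depends_on in {4} -> notify (id 6, depth 2), scan (id 8, depth 2), lint (id 12, depth 2).
Iteration 3: depth < 2 fails for all current rows; recursion stops.
Total rows emitted: 5.

5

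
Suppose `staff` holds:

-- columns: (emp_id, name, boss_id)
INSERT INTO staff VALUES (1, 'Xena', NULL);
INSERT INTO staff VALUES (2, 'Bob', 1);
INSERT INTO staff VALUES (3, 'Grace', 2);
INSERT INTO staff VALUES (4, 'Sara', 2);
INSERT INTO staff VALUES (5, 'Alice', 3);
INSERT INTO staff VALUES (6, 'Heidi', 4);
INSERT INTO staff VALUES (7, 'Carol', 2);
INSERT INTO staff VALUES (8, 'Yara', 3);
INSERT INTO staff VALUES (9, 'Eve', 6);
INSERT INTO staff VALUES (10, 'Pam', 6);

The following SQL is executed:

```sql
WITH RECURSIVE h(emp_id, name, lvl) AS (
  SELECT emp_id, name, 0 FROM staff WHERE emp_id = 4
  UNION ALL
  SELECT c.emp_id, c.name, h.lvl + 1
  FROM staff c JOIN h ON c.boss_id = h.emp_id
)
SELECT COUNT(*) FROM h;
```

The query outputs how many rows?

4

Base: emp_id=4 (Sara) at lvl 0.
Iteration 1: rows with boss_id in {4} -> Heidi (id 6, lvl 1).
Iteration 2: rows with boss_id in {6} -> Eve (id 9, lvl 2), Pam (id 10, lvl 2).
Iteration 3: no rows with boss_id in {9,10}; recursion stops.
Total rows emitted: 4.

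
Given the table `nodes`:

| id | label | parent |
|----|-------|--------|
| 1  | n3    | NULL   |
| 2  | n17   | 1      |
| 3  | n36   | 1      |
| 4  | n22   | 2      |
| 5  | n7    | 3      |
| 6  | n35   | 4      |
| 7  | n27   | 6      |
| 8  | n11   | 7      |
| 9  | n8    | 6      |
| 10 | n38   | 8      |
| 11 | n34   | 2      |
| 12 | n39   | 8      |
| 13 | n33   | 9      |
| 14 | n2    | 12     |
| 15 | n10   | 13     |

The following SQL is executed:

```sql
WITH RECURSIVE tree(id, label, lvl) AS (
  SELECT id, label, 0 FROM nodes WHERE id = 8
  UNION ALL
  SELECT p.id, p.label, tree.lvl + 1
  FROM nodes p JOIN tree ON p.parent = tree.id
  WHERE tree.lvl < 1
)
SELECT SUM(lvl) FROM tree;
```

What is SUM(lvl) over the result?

Base: id=8 (n11) at lvl 0.
Iteration 1: rows with parent in {8} -> n38 (id 10, lvl 1), n39 (id 12, lvl 1).
Iteration 2: lvl < 1 fails for all current rows; recursion stops.
SUM(lvl) = 0 + 1 + 1 = 2.

2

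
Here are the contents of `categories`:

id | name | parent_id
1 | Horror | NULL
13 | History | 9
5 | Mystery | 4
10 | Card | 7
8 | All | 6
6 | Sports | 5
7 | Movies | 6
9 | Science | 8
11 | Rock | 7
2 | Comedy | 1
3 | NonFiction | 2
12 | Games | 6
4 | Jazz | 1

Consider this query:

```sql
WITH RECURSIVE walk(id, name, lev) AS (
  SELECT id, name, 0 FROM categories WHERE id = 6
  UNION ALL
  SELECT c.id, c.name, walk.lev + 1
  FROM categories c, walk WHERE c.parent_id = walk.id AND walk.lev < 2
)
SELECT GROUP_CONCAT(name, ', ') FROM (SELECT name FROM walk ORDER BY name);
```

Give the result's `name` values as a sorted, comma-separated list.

All, Card, Games, Movies, Rock, Science, Sports

Base: id=6 (Sports) at lev 0.
Iteration 1: rows with parent_id in {6} -> Movies (id 7, lev 1), All (id 8, lev 1), Games (id 12, lev 1).
Iteration 2: rows with parent_id in {7,8,12} -> Science (id 9, lev 2), Card (id 10, lev 2), Rock (id 11, lev 2).
Iteration 3: lev < 2 fails for all current rows; recursion stops.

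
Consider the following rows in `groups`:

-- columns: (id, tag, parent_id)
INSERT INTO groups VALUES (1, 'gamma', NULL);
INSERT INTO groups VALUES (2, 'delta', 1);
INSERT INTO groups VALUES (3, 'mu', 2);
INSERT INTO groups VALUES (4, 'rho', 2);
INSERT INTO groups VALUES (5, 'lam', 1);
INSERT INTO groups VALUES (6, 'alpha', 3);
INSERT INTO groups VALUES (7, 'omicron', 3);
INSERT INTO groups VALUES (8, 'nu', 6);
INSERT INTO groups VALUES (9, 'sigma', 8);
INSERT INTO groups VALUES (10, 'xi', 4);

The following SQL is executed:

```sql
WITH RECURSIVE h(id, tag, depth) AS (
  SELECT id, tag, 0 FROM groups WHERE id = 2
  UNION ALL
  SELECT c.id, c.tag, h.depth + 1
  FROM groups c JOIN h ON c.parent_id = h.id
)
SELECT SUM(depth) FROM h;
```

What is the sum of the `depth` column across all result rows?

Base: id=2 (delta) at depth 0.
Iteration 1: rows with parent_id in {2} -> mu (id 3, depth 1), rho (id 4, depth 1).
Iteration 2: rows with parent_id in {3,4} -> alpha (id 6, depth 2), omicron (id 7, depth 2), xi (id 10, depth 2).
Iteration 3: rows with parent_id in {6,7,10} -> nu (id 8, depth 3).
Iteration 4: rows with parent_id in {8} -> sigma (id 9, depth 4).
Iteration 5: no rows with parent_id in {9}; recursion stops.
SUM(depth) = 0 + 1 + 1 + 2 + 2 + 2 + 3 + 4 = 15.

15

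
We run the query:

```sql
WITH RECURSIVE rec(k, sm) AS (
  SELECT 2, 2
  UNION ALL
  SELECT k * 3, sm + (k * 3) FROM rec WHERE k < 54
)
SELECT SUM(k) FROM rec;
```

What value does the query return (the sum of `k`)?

Base: k=2, sm=2.
Iteration 1: 2 < 54 holds -> k = 2 * 3 = 6, sm = 2 + 6 = 8.
Iteration 2: 6 < 54 holds -> k = 6 * 3 = 18, sm = 8 + 18 = 26.
Iteration 3: 18 < 54 holds -> k = 18 * 3 = 54, sm = 26 + 54 = 80.
Iteration 4: 54 < 54 fails; recursion stops.
SUM(k) = 2 + 6 + 18 + 54 = 80.

80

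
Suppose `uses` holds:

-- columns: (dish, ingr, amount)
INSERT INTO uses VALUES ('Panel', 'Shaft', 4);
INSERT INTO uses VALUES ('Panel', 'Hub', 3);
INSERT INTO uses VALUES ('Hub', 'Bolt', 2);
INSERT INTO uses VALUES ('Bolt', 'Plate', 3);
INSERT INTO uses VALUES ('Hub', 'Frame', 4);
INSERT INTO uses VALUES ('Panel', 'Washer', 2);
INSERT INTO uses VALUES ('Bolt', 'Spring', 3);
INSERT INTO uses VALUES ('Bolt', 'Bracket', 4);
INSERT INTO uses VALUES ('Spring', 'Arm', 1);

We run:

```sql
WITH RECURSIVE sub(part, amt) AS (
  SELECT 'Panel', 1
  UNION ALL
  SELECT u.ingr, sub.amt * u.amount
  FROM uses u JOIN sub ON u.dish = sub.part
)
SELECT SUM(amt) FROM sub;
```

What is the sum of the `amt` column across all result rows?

106

Base: (Panel, amt=1).
Iteration 1: components of {Panel} -> Hub = 1*3 = 3, Shaft = 1*4 = 4, Washer = 1*2 = 2.
Iteration 2: components of {Hub,Shaft,Washer} -> Bolt = 3*2 = 6, Frame = 3*4 = 12.
Iteration 3: components of {Bolt,Frame} -> Bracket = 6*4 = 24, Plate = 6*3 = 18, Spring = 6*3 = 18.
Iteration 4: components of {Bracket,Plate,Spring} -> Arm = 18*1 = 18.
Iteration 5: no further components; recursion stops.
SUM(amt) = 1 + 4 + 3 + 2 + 6 + 12 + 18 + 18 + 24 + 18 = 106.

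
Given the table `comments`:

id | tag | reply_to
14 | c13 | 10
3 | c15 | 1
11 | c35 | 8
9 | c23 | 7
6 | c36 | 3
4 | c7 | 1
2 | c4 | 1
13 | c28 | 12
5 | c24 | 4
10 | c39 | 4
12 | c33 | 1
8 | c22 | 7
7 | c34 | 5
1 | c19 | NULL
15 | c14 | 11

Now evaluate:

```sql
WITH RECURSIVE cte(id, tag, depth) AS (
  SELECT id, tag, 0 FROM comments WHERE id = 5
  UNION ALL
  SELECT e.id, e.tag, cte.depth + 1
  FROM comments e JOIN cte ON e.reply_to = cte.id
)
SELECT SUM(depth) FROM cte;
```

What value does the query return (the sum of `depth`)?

Base: id=5 (c24) at depth 0.
Iteration 1: rows with reply_to in {5} -> c34 (id 7, depth 1).
Iteration 2: rows with reply_to in {7} -> c22 (id 8, depth 2), c23 (id 9, depth 2).
Iteration 3: rows with reply_to in {8,9} -> c35 (id 11, depth 3).
Iteration 4: rows with reply_to in {11} -> c14 (id 15, depth 4).
Iteration 5: no rows with reply_to in {15}; recursion stops.
SUM(depth) = 0 + 1 + 2 + 2 + 3 + 4 = 12.

12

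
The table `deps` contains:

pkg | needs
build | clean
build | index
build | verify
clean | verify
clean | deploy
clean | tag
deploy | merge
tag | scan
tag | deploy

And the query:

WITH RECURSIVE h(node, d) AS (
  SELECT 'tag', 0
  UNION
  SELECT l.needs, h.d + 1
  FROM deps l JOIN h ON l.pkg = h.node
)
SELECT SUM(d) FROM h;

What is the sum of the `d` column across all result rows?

4

Base: (tag, d=0).
Iteration 1: edges from {tag} -> (deploy, d=1), (scan, d=1).
Iteration 2: edges from {deploy,scan} -> (merge, d=2).
Iteration 3: no outgoing edges from {merge}; recursion stops.
SUM(d) = 0 + 1 + 1 + 2 = 4.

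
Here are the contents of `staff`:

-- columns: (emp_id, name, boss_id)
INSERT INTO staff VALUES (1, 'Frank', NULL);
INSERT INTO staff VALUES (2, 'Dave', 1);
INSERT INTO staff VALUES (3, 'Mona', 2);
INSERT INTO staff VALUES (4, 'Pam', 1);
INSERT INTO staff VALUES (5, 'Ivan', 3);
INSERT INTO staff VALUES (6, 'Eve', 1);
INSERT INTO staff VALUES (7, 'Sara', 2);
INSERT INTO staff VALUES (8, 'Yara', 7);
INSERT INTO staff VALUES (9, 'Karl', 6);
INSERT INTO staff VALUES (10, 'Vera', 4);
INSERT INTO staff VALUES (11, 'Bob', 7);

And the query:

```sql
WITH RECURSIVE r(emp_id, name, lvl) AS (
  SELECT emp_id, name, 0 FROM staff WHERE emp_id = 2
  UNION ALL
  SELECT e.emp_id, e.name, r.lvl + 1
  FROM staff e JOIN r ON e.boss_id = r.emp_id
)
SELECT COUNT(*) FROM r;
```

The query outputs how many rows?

6

Base: emp_id=2 (Dave) at lvl 0.
Iteration 1: rows with boss_id in {2} -> Mona (id 3, lvl 1), Sara (id 7, lvl 1).
Iteration 2: rows with boss_id in {3,7} -> Ivan (id 5, lvl 2), Yara (id 8, lvl 2), Bob (id 11, lvl 2).
Iteration 3: no rows with boss_id in {5,8,11}; recursion stops.
Total rows emitted: 6.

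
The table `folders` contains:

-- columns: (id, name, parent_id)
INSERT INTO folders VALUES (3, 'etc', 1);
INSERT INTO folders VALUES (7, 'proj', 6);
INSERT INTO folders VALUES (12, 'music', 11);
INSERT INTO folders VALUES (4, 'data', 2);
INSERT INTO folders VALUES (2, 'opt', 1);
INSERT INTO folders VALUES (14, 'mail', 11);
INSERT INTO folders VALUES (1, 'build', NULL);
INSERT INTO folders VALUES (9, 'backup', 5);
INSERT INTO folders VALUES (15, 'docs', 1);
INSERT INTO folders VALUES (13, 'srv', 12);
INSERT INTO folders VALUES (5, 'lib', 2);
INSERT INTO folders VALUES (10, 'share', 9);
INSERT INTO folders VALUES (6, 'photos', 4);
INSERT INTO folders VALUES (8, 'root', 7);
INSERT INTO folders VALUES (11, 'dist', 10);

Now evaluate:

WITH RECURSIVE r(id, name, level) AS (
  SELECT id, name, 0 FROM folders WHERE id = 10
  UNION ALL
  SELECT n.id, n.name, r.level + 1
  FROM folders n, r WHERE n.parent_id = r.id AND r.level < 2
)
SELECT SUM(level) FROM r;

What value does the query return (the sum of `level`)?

Base: id=10 (share) at level 0.
Iteration 1: rows with parent_id in {10} -> dist (id 11, level 1).
Iteration 2: rows with parent_id in {11} -> music (id 12, level 2), mail (id 14, level 2).
Iteration 3: level < 2 fails for all current rows; recursion stops.
SUM(level) = 0 + 1 + 2 + 2 = 5.

5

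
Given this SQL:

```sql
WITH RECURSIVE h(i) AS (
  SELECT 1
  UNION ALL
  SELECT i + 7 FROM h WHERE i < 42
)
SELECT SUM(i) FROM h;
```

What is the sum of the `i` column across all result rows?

Base: i=1.
Iteration 1: 1 < 42 holds -> i = 1 + 7 = 8.
Iteration 2: 8 < 42 holds -> i = 8 + 7 = 15.
Iteration 3: 15 < 42 holds -> i = 15 + 7 = 22.
Iteration 4: 22 < 42 holds -> i = 22 + 7 = 29.
Iteration 5: 29 < 42 holds -> i = 29 + 7 = 36.
Iteration 6: 36 < 42 holds -> i = 36 + 7 = 43.
Iteration 7: 43 < 42 fails; recursion stops.
SUM(i) = 1 + 8 + 15 + 22 + 29 + 36 + 43 = 154.

154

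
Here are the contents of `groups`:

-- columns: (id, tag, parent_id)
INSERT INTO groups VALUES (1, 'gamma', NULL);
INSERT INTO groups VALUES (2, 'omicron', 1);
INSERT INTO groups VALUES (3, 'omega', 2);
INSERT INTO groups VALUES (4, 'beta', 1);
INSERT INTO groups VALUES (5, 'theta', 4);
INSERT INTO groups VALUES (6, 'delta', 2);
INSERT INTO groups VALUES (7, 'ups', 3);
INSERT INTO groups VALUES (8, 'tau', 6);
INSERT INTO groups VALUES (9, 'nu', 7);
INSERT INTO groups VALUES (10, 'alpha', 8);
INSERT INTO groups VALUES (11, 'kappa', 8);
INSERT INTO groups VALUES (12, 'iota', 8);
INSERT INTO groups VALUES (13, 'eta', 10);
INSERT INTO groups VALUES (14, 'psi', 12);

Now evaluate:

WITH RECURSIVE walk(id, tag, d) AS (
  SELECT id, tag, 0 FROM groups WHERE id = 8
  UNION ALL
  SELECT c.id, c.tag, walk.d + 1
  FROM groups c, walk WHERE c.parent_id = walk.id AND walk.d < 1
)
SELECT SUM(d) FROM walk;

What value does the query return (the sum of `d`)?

3

Base: id=8 (tau) at d 0.
Iteration 1: rows with parent_id in {8} -> alpha (id 10, d 1), kappa (id 11, d 1), iota (id 12, d 1).
Iteration 2: d < 1 fails for all current rows; recursion stops.
SUM(d) = 0 + 1 + 1 + 1 = 3.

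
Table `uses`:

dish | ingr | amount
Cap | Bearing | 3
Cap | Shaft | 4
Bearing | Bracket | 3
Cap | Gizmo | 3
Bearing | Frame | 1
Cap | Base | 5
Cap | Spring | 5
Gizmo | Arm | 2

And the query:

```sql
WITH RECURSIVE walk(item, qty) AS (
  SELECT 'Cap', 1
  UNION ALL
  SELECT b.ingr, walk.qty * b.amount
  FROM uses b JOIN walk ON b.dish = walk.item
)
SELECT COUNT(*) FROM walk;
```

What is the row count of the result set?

9

Base: (Cap, qty=1).
Iteration 1: components of {Cap} -> Base = 1*5 = 5, Bearing = 1*3 = 3, Gizmo = 1*3 = 3, Shaft = 1*4 = 4, Spring = 1*5 = 5.
Iteration 2: components of {Base,Bearing,Gizmo,Shaft,Spring} -> Arm = 3*2 = 6, Bracket = 3*3 = 9, Frame = 3*1 = 3.
Iteration 3: no further components; recursion stops.
Total rows emitted: 9.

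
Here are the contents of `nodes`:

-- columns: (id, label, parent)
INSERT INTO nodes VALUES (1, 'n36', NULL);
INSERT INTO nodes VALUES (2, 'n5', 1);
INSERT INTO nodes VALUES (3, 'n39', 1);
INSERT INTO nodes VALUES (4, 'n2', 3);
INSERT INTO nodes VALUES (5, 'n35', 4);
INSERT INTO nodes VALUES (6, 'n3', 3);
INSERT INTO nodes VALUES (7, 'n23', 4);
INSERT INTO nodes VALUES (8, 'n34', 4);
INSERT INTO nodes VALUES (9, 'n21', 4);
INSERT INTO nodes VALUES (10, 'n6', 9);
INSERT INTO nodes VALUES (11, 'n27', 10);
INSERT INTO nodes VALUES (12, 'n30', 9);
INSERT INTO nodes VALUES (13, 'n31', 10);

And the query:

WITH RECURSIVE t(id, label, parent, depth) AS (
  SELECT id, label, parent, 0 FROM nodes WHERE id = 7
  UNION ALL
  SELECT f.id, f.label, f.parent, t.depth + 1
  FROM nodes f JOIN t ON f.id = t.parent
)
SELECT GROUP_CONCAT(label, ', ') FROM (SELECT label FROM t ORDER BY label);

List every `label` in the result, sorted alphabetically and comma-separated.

Base: id=7 (n23), parent=4, depth 0.
Iteration 1: join on id=4 -> n2 (id 4, parent=3, depth 1).
Iteration 2: join on id=3 -> n39 (id 3, parent=1, depth 2).
Iteration 3: join on id=1 -> n36 (id 1, parent=NULL, depth 3).
Iteration 4: parent is NULL; no match; recursion stops.

n2, n23, n36, n39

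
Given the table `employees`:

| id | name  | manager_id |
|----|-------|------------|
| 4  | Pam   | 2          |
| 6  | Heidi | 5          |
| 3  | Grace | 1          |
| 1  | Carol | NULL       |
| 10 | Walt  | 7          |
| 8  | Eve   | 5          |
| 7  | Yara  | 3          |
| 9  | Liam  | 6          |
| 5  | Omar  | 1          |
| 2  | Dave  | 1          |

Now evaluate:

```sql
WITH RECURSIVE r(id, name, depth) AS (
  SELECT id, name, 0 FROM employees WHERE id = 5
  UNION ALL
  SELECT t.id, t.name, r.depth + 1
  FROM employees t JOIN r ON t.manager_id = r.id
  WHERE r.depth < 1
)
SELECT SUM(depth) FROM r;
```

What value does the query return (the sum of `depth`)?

Base: id=5 (Omar) at depth 0.
Iteration 1: rows with manager_id in {5} -> Heidi (id 6, depth 1), Eve (id 8, depth 1).
Iteration 2: depth < 1 fails for all current rows; recursion stops.
SUM(depth) = 0 + 1 + 1 = 2.

2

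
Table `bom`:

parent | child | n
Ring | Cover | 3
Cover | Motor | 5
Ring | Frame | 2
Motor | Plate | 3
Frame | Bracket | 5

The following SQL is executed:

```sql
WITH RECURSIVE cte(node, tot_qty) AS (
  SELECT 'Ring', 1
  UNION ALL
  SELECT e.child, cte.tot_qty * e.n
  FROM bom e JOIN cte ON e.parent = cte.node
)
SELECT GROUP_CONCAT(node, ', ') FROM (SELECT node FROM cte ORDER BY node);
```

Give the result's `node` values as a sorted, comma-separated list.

Bracket, Cover, Frame, Motor, Plate, Ring

Base: (Ring, tot_qty=1).
Iteration 1: components of {Ring} -> Cover = 1*3 = 3, Frame = 1*2 = 2.
Iteration 2: components of {Cover,Frame} -> Bracket = 2*5 = 10, Motor = 3*5 = 15.
Iteration 3: components of {Bracket,Motor} -> Plate = 15*3 = 45.
Iteration 4: no further components; recursion stops.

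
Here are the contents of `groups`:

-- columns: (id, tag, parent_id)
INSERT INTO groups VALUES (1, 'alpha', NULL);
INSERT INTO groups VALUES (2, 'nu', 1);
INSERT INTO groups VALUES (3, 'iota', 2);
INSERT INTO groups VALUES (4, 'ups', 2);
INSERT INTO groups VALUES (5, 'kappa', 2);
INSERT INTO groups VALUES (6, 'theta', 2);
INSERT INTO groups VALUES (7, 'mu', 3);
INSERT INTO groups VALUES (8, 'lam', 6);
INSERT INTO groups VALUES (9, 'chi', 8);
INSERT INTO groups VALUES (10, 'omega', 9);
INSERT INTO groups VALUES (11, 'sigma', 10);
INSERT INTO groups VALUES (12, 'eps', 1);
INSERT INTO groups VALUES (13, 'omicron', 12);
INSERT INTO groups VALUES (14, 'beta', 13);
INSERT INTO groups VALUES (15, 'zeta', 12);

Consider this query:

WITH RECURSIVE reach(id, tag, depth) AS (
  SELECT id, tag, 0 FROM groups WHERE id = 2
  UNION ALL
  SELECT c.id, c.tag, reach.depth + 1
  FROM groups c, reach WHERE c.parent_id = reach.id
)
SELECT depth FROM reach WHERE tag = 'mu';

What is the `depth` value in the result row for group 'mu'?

Base: id=2 (nu) at depth 0.
Iteration 1: rows with parent_id in {2} -> iota (id 3, depth 1), ups (id 4, depth 1), kappa (id 5, depth 1), theta (id 6, depth 1).
Iteration 2: rows with parent_id in {3,4,5,6} -> mu (id 7, depth 2), lam (id 8, depth 2).
Iteration 3: rows with parent_id in {7,8} -> chi (id 9, depth 3).
Iteration 4: rows with parent_id in {9} -> omega (id 10, depth 4).
Iteration 5: rows with parent_id in {10} -> sigma (id 11, depth 5).
Iteration 6: no rows with parent_id in {11}; recursion stops.

2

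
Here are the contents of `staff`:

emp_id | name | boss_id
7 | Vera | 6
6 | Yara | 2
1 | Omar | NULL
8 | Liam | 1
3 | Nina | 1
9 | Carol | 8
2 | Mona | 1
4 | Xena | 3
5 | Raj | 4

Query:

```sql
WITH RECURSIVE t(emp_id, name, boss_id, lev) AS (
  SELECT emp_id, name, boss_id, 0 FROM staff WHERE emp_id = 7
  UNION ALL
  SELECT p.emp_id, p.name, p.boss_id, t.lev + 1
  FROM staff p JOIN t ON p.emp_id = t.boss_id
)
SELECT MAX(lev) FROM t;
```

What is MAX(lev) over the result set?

3

Base: emp_id=7 (Vera), boss_id=6, lev 0.
Iteration 1: join on emp_id=6 -> Yara (id 6, boss_id=2, lev 1).
Iteration 2: join on emp_id=2 -> Mona (id 2, boss_id=1, lev 2).
Iteration 3: join on emp_id=1 -> Omar (id 1, boss_id=NULL, lev 3).
Iteration 4: boss_id is NULL; no match; recursion stops.
lev values: 0, 1, 2, 3; the maximum is 3.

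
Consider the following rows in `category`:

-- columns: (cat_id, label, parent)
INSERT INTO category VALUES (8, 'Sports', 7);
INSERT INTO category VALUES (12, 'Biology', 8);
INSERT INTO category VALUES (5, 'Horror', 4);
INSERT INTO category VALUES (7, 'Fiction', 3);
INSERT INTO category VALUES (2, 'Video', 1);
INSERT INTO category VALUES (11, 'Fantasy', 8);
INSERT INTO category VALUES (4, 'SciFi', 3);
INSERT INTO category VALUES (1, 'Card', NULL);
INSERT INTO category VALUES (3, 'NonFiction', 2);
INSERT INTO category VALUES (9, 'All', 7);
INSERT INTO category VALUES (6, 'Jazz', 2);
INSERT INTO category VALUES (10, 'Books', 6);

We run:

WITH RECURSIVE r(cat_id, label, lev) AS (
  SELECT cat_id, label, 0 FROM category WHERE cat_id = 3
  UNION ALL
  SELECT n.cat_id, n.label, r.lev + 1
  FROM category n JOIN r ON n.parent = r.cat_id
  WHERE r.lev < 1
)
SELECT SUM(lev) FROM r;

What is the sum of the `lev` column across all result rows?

Base: cat_id=3 (NonFiction) at lev 0.
Iteration 1: rows with parent in {3} -> SciFi (id 4, lev 1), Fiction (id 7, lev 1).
Iteration 2: lev < 1 fails for all current rows; recursion stops.
SUM(lev) = 0 + 1 + 1 = 2.

2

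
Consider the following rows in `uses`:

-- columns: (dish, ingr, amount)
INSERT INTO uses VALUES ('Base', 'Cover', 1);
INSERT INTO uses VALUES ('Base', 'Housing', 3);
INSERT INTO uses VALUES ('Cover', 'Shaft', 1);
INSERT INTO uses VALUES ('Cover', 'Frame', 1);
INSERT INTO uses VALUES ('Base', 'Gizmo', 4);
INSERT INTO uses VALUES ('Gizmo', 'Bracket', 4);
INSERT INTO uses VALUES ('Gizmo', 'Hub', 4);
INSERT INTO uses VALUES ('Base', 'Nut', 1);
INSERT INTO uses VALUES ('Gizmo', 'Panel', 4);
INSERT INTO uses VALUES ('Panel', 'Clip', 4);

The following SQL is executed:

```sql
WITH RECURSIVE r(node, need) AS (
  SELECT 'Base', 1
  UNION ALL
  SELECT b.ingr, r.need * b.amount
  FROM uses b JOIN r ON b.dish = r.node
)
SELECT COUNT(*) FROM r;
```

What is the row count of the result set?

Base: (Base, need=1).
Iteration 1: components of {Base} -> Cover = 1*1 = 1, Gizmo = 1*4 = 4, Housing = 1*3 = 3, Nut = 1*1 = 1.
Iteration 2: components of {Cover,Gizmo,Housing,Nut} -> Bracket = 4*4 = 16, Frame = 1*1 = 1, Hub = 4*4 = 16, Panel = 4*4 = 16, Shaft = 1*1 = 1.
Iteration 3: components of {Bracket,Frame,Hub,Panel,Shaft} -> Clip = 16*4 = 64.
Iteration 4: no further components; recursion stops.
Total rows emitted: 11.

11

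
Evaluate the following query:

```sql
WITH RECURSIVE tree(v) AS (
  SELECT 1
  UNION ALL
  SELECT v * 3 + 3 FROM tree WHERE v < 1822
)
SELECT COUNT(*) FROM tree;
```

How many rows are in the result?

8

Base: v=1.
Iteration 1: 1 < 1822 holds -> v = 1 * 3 + 3 = 6.
Iteration 2: 6 < 1822 holds -> v = 6 * 3 + 3 = 21.
Iteration 3: 21 < 1822 holds -> v = 21 * 3 + 3 = 66.
Iteration 4: 66 < 1822 holds -> v = 66 * 3 + 3 = 201.
Iteration 5: 201 < 1822 holds -> v = 201 * 3 + 3 = 606.
Iteration 6: 606 < 1822 holds -> v = 606 * 3 + 3 = 1821.
Iteration 7: 1821 < 1822 holds -> v = 1821 * 3 + 3 = 5466.
Iteration 8: 5466 < 1822 fails; recursion stops.
Total rows emitted: 8.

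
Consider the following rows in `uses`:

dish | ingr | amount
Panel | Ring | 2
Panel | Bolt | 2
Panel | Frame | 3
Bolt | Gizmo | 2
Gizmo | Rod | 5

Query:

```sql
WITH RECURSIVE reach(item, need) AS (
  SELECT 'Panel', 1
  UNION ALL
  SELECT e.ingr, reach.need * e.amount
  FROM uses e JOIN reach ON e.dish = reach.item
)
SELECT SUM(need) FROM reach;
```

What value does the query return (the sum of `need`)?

Base: (Panel, need=1).
Iteration 1: components of {Panel} -> Bolt = 1*2 = 2, Frame = 1*3 = 3, Ring = 1*2 = 2.
Iteration 2: components of {Bolt,Frame,Ring} -> Gizmo = 2*2 = 4.
Iteration 3: components of {Gizmo} -> Rod = 4*5 = 20.
Iteration 4: no further components; recursion stops.
SUM(need) = 1 + 2 + 2 + 3 + 4 + 20 = 32.

32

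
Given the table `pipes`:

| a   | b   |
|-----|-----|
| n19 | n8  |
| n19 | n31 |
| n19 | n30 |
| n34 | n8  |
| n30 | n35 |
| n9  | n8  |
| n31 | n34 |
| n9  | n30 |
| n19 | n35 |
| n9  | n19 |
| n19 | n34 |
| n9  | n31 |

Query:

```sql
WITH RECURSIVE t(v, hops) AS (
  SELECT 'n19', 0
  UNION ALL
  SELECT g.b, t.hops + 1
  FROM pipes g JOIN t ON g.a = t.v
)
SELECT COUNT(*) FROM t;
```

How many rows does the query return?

10

Base: (n19, hops=0).
Iteration 1: edges from {n19} -> (n30, hops=1), (n31, hops=1), (n34, hops=1), (n35, hops=1), (n8, hops=1).
Iteration 2: edges from {n30,n31,n34,n35,n8} -> (n34, hops=2), (n35, hops=2), (n8, hops=2).
Iteration 3: edges from {n34,n35,n8} -> (n8, hops=3).
Iteration 4: no outgoing edges from {n8}; recursion stops.
Total rows emitted: 10.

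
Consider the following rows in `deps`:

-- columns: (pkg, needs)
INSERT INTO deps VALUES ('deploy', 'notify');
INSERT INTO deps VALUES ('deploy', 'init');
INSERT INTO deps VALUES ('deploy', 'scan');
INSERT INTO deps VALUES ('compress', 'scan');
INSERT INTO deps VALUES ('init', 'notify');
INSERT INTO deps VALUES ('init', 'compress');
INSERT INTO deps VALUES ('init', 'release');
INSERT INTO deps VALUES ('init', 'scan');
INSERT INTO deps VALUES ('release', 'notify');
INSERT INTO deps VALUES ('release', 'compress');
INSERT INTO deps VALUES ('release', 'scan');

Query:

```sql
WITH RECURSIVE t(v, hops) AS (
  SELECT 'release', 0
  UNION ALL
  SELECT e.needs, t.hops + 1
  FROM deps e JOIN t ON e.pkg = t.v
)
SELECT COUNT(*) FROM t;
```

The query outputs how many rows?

Base: (release, hops=0).
Iteration 1: edges from {release} -> (compress, hops=1), (notify, hops=1), (scan, hops=1).
Iteration 2: edges from {compress,notify,scan} -> (scan, hops=2).
Iteration 3: no outgoing edges from {scan}; recursion stops.
Total rows emitted: 5.

5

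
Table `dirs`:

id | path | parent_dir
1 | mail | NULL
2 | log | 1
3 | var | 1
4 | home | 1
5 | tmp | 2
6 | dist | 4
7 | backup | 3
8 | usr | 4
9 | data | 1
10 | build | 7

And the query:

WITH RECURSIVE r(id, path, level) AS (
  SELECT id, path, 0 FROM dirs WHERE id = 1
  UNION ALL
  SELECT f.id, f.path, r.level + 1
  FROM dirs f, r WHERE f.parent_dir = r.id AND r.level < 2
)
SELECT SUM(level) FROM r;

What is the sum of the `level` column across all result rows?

12

Base: id=1 (mail) at level 0.
Iteration 1: rows with parent_dir in {1} -> log (id 2, level 1), var (id 3, level 1), home (id 4, level 1), data (id 9, level 1).
Iteration 2: rows with parent_dir in {2,3,4,9} -> tmp (id 5, level 2), dist (id 6, level 2), backup (id 7, level 2), usr (id 8, level 2).
Iteration 3: level < 2 fails for all current rows; recursion stops.
SUM(level) = 0 + 1 + 1 + 1 + 1 + 2 + 2 + 2 + 2 = 12.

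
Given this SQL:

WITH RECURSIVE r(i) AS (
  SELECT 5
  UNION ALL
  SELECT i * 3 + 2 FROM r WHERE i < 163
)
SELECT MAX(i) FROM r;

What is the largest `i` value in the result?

485

Base: i=5.
Iteration 1: 5 < 163 holds -> i = 5 * 3 + 2 = 17.
Iteration 2: 17 < 163 holds -> i = 17 * 3 + 2 = 53.
Iteration 3: 53 < 163 holds -> i = 53 * 3 + 2 = 161.
Iteration 4: 161 < 163 holds -> i = 161 * 3 + 2 = 485.
Iteration 5: 485 < 163 fails; recursion stops.
i values: 5, 17, 53, 161, 485; the maximum is 485.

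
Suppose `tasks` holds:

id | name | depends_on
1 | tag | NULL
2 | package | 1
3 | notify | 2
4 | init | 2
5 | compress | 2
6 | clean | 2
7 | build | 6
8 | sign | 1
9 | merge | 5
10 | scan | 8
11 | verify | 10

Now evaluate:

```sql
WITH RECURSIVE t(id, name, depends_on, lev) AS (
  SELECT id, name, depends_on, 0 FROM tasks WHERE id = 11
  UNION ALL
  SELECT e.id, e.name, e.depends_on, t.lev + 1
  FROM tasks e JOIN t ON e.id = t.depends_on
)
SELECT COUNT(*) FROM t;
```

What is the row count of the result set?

4

Base: id=11 (verify), depends_on=10, lev 0.
Iteration 1: join on id=10 -> scan (id 10, depends_on=8, lev 1).
Iteration 2: join on id=8 -> sign (id 8, depends_on=1, lev 2).
Iteration 3: join on id=1 -> tag (id 1, depends_on=NULL, lev 3).
Iteration 4: depends_on is NULL; no match; recursion stops.
Total rows emitted: 4.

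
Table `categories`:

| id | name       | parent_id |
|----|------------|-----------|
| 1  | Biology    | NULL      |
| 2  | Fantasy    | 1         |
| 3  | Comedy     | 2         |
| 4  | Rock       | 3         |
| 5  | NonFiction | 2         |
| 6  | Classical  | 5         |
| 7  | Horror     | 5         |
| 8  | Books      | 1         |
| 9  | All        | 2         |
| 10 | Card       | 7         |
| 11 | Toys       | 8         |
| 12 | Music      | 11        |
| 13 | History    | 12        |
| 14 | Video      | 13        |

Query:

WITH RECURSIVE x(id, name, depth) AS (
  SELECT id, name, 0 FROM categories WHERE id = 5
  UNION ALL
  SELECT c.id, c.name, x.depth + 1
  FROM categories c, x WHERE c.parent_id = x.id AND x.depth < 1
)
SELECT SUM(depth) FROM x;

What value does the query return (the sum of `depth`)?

2

Base: id=5 (NonFiction) at depth 0.
Iteration 1: rows with parent_id in {5} -> Classical (id 6, depth 1), Horror (id 7, depth 1).
Iteration 2: depth < 1 fails for all current rows; recursion stops.
SUM(depth) = 0 + 1 + 1 = 2.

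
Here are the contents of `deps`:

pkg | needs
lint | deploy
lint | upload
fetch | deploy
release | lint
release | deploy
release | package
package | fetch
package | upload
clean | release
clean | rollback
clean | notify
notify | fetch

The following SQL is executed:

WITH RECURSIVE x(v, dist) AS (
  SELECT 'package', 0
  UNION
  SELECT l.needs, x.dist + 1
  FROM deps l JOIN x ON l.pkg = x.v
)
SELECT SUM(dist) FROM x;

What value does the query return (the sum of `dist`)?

4

Base: (package, dist=0).
Iteration 1: edges from {package} -> (fetch, dist=1), (upload, dist=1).
Iteration 2: edges from {fetch,upload} -> (deploy, dist=2).
Iteration 3: no outgoing edges from {deploy}; recursion stops.
SUM(dist) = 0 + 1 + 1 + 2 = 4.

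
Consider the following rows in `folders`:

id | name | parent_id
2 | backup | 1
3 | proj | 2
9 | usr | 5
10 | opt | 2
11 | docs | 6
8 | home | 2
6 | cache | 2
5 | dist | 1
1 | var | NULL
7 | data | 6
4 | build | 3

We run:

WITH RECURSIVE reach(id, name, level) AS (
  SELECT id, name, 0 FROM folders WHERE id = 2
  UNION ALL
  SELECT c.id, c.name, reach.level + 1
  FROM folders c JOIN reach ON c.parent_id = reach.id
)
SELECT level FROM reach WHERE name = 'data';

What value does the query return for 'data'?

Base: id=2 (backup) at level 0.
Iteration 1: rows with parent_id in {2} -> proj (id 3, level 1), cache (id 6, level 1), home (id 8, level 1), opt (id 10, level 1).
Iteration 2: rows with parent_id in {3,6,8,10} -> build (id 4, level 2), data (id 7, level 2), docs (id 11, level 2).
Iteration 3: no rows with parent_id in {4,7,11}; recursion stops.

2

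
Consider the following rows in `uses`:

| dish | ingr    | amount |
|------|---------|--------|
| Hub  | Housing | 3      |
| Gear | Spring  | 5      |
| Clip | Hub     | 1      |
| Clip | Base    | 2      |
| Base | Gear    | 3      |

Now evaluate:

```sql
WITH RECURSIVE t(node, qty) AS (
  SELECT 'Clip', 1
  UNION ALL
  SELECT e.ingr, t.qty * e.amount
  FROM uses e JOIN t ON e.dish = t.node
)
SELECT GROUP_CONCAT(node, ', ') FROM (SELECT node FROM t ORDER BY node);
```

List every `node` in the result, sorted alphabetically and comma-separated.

Base, Clip, Gear, Housing, Hub, Spring

Base: (Clip, qty=1).
Iteration 1: components of {Clip} -> Base = 1*2 = 2, Hub = 1*1 = 1.
Iteration 2: components of {Base,Hub} -> Gear = 2*3 = 6, Housing = 1*3 = 3.
Iteration 3: components of {Gear,Housing} -> Spring = 6*5 = 30.
Iteration 4: no further components; recursion stops.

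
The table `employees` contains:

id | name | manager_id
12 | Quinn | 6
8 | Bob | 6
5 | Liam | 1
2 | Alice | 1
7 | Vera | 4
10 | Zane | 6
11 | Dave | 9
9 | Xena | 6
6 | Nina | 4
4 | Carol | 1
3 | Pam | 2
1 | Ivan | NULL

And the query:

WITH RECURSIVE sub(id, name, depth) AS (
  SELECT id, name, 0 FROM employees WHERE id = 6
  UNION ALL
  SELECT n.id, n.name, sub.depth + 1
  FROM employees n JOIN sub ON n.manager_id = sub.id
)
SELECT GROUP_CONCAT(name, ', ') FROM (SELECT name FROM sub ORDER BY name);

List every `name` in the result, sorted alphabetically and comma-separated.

Bob, Dave, Nina, Quinn, Xena, Zane

Base: id=6 (Nina) at depth 0.
Iteration 1: rows with manager_id in {6} -> Bob (id 8, depth 1), Xena (id 9, depth 1), Zane (id 10, depth 1), Quinn (id 12, depth 1).
Iteration 2: rows with manager_id in {8,9,10,12} -> Dave (id 11, depth 2).
Iteration 3: no rows with manager_id in {11}; recursion stops.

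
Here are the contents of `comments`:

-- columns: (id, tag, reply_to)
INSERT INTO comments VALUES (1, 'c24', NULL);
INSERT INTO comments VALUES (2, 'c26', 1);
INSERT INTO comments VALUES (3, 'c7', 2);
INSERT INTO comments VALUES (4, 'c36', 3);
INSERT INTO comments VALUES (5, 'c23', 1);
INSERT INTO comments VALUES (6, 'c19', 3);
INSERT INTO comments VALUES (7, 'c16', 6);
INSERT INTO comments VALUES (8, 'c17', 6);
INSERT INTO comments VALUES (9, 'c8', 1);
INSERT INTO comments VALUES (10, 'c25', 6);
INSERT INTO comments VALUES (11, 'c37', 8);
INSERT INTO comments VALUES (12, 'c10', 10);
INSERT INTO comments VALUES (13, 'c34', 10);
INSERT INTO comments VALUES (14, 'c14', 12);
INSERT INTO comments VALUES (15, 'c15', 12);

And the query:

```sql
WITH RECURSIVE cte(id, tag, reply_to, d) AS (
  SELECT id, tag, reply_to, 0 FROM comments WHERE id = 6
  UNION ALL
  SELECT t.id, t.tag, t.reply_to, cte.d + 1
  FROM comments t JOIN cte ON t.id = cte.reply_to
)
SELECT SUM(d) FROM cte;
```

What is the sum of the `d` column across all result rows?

6

Base: id=6 (c19), reply_to=3, d 0.
Iteration 1: join on id=3 -> c7 (id 3, reply_to=2, d 1).
Iteration 2: join on id=2 -> c26 (id 2, reply_to=1, d 2).
Iteration 3: join on id=1 -> c24 (id 1, reply_to=NULL, d 3).
Iteration 4: reply_to is NULL; no match; recursion stops.
SUM(d) = 0 + 1 + 2 + 3 = 6.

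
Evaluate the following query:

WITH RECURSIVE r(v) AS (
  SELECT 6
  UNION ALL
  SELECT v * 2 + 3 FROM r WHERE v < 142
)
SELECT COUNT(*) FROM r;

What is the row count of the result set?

Base: v=6.
Iteration 1: 6 < 142 holds -> v = 6 * 2 + 3 = 15.
Iteration 2: 15 < 142 holds -> v = 15 * 2 + 3 = 33.
Iteration 3: 33 < 142 holds -> v = 33 * 2 + 3 = 69.
Iteration 4: 69 < 142 holds -> v = 69 * 2 + 3 = 141.
Iteration 5: 141 < 142 holds -> v = 141 * 2 + 3 = 285.
Iteration 6: 285 < 142 fails; recursion stops.
Total rows emitted: 6.

6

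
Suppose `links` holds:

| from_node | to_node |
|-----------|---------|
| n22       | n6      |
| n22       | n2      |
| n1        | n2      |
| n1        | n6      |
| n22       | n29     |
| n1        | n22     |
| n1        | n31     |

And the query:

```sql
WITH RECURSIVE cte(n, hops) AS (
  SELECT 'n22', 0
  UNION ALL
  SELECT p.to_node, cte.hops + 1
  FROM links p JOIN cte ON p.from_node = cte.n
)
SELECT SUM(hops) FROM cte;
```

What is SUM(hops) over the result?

Base: (n22, hops=0).
Iteration 1: edges from {n22} -> (n2, hops=1), (n29, hops=1), (n6, hops=1).
Iteration 2: no outgoing edges from {n2,n29,n6}; recursion stops.
SUM(hops) = 0 + 1 + 1 + 1 = 3.

3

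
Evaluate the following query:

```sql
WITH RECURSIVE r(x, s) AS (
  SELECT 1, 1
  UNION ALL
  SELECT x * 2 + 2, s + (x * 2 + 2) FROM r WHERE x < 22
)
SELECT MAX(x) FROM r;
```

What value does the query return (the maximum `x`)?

Base: x=1, s=1.
Iteration 1: 1 < 22 holds -> x = 1 * 2 + 2 = 4, s = 1 + 4 = 5.
Iteration 2: 4 < 22 holds -> x = 4 * 2 + 2 = 10, s = 5 + 10 = 15.
Iteration 3: 10 < 22 holds -> x = 10 * 2 + 2 = 22, s = 15 + 22 = 37.
Iteration 4: 22 < 22 fails; recursion stops.
x values: 1, 4, 10, 22; the maximum is 22.

22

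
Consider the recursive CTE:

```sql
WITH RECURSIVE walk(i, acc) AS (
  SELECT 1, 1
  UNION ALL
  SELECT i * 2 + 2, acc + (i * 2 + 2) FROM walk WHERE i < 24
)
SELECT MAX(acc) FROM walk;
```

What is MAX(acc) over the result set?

Base: i=1, acc=1.
Iteration 1: 1 < 24 holds -> i = 1 * 2 + 2 = 4, acc = 1 + 4 = 5.
Iteration 2: 4 < 24 holds -> i = 4 * 2 + 2 = 10, acc = 5 + 10 = 15.
Iteration 3: 10 < 24 holds -> i = 10 * 2 + 2 = 22, acc = 15 + 22 = 37.
Iteration 4: 22 < 24 holds -> i = 22 * 2 + 2 = 46, acc = 37 + 46 = 83.
Iteration 5: 46 < 24 fails; recursion stops.
acc values: 1, 5, 15, 37, 83; the maximum is 83.

83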